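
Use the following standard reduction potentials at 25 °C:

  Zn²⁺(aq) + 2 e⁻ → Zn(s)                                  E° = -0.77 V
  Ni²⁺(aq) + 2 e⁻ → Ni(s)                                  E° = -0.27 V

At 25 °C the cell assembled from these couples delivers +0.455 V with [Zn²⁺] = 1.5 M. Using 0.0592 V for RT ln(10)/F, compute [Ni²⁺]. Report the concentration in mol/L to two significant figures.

0.045 M

Ni²⁺/Ni is the cathode, Zn²⁺/Zn the anode: E°cell = +0.50 V, n = 2.
Overall reaction: Ni²⁺(aq) + Zn(s) → Ni(s) + Zn²⁺(aq); Q = [Zn²⁺]^1/[Ni²⁺]^1.
From E = E° − (0.0592/n) log Q: log Q = (E° − E)·n/0.0592 = (+0.50 − (+0.455))·2/0.0592 = 1.5203.
So 1·log[Ni²⁺] = 1·log(1.5) − log Q = 0.1761 − (1.5203) = -1.3442; [Ni²⁺] = 10^(-1.3442) ≈ 0.045 M.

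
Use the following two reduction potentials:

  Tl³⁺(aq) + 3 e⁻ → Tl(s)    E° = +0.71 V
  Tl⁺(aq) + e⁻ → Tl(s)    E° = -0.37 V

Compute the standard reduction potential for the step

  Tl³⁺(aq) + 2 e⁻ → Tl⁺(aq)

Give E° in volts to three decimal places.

+1.250 V

Sequential free energies add, so n₃E°₃ = n₁E°₁ + n₂E°₂.
With n₃ = 3, and the known step contributing 1×(-0.37) V, the unknown satisfies 2·E° = 3×(+0.71) − 1×(-0.37) = +2.500.
E° = +2.500 / 2 = +1.250 V.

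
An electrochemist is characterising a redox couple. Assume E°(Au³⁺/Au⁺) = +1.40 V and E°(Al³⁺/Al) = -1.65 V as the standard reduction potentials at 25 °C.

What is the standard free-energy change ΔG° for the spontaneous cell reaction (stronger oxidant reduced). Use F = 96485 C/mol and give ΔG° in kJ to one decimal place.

Au³⁺/Au⁺ (E° = +1.40 V) is the cathode; Al³⁺/Al (E° = -1.65 V) is the anode, so E°cell = +3.05 V.
Balancing electrons gives n = 6 (lcm of 2 and 3).
ΔG° = −nFE° = −(6)(96485)(+3.05) = -1,765,676 J = -1765.7 kJ.

-1765.7 kJ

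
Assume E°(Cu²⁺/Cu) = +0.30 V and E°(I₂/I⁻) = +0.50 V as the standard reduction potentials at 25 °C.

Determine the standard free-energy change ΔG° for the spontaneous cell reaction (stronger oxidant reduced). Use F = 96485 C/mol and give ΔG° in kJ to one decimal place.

-38.6 kJ

I₂/I⁻ (E° = +0.50 V) is the cathode; Cu²⁺/Cu (E° = +0.30 V) is the anode, so E°cell = +0.20 V.
Balancing electrons gives n = 2 (lcm of 2 and 2).
ΔG° = −nFE° = −(2)(96485)(+0.20) = -38,594 J = -38.6 kJ.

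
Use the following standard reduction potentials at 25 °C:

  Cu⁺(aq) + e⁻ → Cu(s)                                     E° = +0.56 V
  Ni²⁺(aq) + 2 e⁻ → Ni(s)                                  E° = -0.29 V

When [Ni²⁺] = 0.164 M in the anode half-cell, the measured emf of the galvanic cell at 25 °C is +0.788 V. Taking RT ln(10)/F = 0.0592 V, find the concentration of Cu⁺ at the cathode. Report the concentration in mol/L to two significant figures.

Cu⁺/Cu is the cathode, Ni²⁺/Ni the anode: E°cell = +0.85 V, n = 2.
Overall reaction: 2 Cu⁺(aq) + Ni(s) → 2 Cu(s) + Ni²⁺(aq); Q = [Ni²⁺]^1/[Cu⁺]^2.
From E = E° − (0.0592/n) log Q: log Q = (E° − E)·n/0.0592 = (+0.85 − (+0.788))·2/0.0592 = 2.0946.
So 2·log[Cu⁺] = 1·log(0.164) − log Q = -0.7852 − (2.0946) = -2.8798; log[Cu⁺] = -2.8798 / 2 = -1.4399; [Cu⁺] = 10^(-1.4399) ≈ 0.036 M.

0.036 M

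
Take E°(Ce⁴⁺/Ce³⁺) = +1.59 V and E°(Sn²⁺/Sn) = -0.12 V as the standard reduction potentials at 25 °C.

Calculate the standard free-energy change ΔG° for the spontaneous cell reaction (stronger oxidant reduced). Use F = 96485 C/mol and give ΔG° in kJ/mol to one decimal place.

-330.0 kJ/mol

Ce⁴⁺/Ce³⁺ (E° = +1.59 V) is the cathode; Sn²⁺/Sn (E° = -0.12 V) is the anode, so E°cell = +1.71 V.
Balancing electrons gives n = 2 (lcm of 1 and 2).
ΔG° = −nFE° = −(2)(96485)(+1.71) = -329,979 J = -330.0 kJ/mol.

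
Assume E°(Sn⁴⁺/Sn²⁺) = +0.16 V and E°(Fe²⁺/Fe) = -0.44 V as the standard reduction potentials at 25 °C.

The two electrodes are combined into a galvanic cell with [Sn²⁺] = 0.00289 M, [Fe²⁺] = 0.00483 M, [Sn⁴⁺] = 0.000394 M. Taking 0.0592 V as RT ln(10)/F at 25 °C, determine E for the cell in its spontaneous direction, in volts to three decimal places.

+0.643 V

Sn⁴⁺/Sn²⁺ is the cathode (higher E°), Fe²⁺/Fe the anode: E°cell = +0.16 − (-0.44) = +0.60 V, n = 2.
Overall: Sn⁴⁺(aq) + Fe(s) → Sn²⁺(aq) + Fe²⁺(aq)
Q = [Sn²⁺]·[Fe²⁺] / ([Sn⁴⁺]); log Q = -1.451.
E = E° − (0.0592/n) log Q = +0.60 − (0.0592/2)(-1.451) = +0.643 V.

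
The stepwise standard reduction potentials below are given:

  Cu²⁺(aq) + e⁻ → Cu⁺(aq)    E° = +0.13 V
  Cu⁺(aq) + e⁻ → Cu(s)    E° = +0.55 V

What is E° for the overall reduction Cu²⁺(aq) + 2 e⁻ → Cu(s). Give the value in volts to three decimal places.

Adding the free-energy changes (−nFE°) of the two steps gives −n₃FE°₃ = −n₁FE°₁ − n₂FE°₂.
E°₃ = (1×+0.13 + 1×+0.55) / 2 = (+0.680) / 2 = +0.340 V.

+0.340 V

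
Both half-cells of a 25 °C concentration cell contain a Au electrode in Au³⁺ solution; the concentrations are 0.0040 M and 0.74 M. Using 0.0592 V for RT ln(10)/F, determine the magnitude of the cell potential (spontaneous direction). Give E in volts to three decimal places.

+0.045 V

For a concentration cell E°cell = 0. The 0.74 M side is the cathode (reduction is favoured where [Au³⁺] is higher).
With n = 3, E = −(0.0592/3) log([Au³⁺]ₐₙ/[Au³⁺]꜀ₐₜ) = −(0.0592/3) log(0.004/0.74) = −(0.0592/3)(-2.267) = +0.045 V.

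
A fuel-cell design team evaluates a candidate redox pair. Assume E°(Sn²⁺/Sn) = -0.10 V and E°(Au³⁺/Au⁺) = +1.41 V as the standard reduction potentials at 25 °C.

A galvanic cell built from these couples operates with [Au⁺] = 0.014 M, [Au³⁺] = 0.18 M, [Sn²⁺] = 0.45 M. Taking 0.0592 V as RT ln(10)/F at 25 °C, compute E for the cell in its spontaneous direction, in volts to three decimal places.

Au³⁺/Au⁺ is the cathode (higher E°), Sn²⁺/Sn the anode: E°cell = +1.41 − (-0.10) = +1.51 V, n = 2.
Overall: Au³⁺(aq) + Sn(s) → Au⁺(aq) + Sn²⁺(aq)
Q = [Au⁺]·[Sn²⁺] / ([Au³⁺]); log Q = -1.456.
E = E° − (0.0592/n) log Q = +1.51 − (0.0592/2)(-1.456) = +1.553 V.

+1.553 V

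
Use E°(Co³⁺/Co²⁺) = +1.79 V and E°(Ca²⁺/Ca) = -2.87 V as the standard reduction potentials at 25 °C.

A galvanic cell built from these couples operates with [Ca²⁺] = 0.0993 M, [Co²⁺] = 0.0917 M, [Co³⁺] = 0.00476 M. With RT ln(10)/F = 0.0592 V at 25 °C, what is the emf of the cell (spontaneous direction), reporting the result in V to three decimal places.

+4.614 V

Co³⁺/Co²⁺ is the cathode (higher E°), Ca²⁺/Ca the anode: E°cell = +1.79 − (-2.87) = +4.66 V, n = 2.
Overall: 2 Co³⁺(aq) + Ca(s) → 2 Co²⁺(aq) + Ca²⁺(aq)
Q = [Co²⁺]^2·[Ca²⁺] / ([Co³⁺]^2); log Q = 1.566.
E = E° − (0.0592/n) log Q = +4.66 − (0.0592/2)(1.566) = +4.614 V.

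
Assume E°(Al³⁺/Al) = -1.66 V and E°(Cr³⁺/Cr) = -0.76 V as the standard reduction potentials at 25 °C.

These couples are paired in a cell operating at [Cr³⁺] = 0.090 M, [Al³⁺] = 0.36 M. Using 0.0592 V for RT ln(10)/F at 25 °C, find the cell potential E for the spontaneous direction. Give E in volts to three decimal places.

Cr³⁺/Cr is the cathode (higher E°), Al³⁺/Al the anode: E°cell = -0.76 − (-1.66) = +0.90 V, n = 3.
Overall: Cr³⁺(aq) + Al(s) → Cr(s) + Al³⁺(aq)
Q = [Al³⁺] / ([Cr³⁺]); log Q = 0.602.
E = E° − (0.0592/n) log Q = +0.90 − (0.0592/3)(0.602) = +0.888 V.

+0.888 V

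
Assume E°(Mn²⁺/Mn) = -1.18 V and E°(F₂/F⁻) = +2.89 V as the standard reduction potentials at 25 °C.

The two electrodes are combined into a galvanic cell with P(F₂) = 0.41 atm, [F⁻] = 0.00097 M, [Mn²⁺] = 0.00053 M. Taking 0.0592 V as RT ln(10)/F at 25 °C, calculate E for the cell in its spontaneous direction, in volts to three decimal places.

F₂/F⁻ is the cathode (higher E°), Mn²⁺/Mn the anode: E°cell = +2.89 − (-1.18) = +4.07 V, n = 2.
Overall: F₂(g) + Mn(s) → 2 F⁻(aq) + Mn²⁺(aq)
Q = [F⁻]^2·[Mn²⁺] / (P(F₂)); log Q = -8.915.
E = E° − (0.0592/n) log Q = +4.07 − (0.0592/2)(-8.915) = +4.334 V.

+4.334 V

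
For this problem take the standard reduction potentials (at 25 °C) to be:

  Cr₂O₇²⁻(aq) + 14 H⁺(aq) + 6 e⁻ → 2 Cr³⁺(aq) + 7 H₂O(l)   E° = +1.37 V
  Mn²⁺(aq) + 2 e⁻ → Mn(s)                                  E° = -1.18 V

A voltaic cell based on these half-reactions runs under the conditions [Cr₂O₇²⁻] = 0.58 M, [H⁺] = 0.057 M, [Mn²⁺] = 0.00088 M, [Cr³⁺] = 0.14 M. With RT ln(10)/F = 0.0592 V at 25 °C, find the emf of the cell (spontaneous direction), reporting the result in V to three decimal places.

Cr₂O₇²⁻/Cr³⁺ is the cathode (higher E°), Mn²⁺/Mn the anode: E°cell = +1.37 − (-1.18) = +2.55 V, n = 6.
Overall: Cr₂O₇²⁻(aq) + 14 H⁺(aq) + 3 Mn(s) → 2 Cr³⁺(aq) + 7 H₂O(l) + 3 Mn²⁺(aq)
Q = [Cr³⁺]^2·[Mn²⁺]^3 / ([Cr₂O₇²⁻]·[H⁺]^14); log Q = 6.780.
E = E° − (0.0592/n) log Q = +2.55 − (0.0592/6)(6.780) = +2.483 V.

+2.483 V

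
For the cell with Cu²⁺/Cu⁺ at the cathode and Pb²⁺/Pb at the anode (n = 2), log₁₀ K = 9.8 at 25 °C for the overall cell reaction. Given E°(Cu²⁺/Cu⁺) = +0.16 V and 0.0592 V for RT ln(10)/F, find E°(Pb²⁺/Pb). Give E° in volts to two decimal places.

E°cell = (0.0592/n)·log K = (0.0592/2)(9.8) = +0.290 V.
Since Cu²⁺/Cu⁺ is the cathode and Pb²⁺/Pb the anode, E°cell = E°(Cu²⁺/Cu⁺) − E°(Pb²⁺/Pb).
So E°(Pb²⁺/Pb) = E°(Cu²⁺/Cu⁺) − E°cell = (+0.16) − (+0.290) = -0.13 V.

-0.13 V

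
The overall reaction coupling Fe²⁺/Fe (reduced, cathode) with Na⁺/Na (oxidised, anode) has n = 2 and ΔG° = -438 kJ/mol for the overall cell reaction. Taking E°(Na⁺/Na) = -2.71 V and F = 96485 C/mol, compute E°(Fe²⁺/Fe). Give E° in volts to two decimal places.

E°cell = −ΔG°/(nF) = −(-438×10³)/((2)(96485)) = +2.270 V.
Since Fe²⁺/Fe is the cathode and Na⁺/Na the anode, E°cell = E°(Fe²⁺/Fe) − E°(Na⁺/Na).
So E°(Fe²⁺/Fe) = E°cell + E°(Na⁺/Na) = +2.270 + (-2.71) = -0.44 V.

-0.44 V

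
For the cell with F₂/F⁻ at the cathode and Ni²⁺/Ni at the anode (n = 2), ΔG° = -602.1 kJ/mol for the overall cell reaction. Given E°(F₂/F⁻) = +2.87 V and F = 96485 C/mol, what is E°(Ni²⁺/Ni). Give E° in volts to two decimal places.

-0.25 V

E°cell = −ΔG°/(nF) = −(-602.1×10³)/((2)(96485)) = +3.120 V.
Since F₂/F⁻ is the cathode and Ni²⁺/Ni the anode, E°cell = E°(F₂/F⁻) − E°(Ni²⁺/Ni).
So E°(Ni²⁺/Ni) = E°(F₂/F⁻) − E°cell = (+2.87) − (+3.120) = -0.25 V.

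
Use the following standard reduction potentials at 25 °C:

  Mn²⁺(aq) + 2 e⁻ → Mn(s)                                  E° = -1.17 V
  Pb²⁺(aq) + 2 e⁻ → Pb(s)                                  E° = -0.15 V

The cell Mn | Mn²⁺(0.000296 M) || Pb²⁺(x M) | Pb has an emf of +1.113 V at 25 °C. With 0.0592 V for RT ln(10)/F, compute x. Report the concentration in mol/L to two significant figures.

Pb²⁺/Pb is the cathode, Mn²⁺/Mn the anode: E°cell = +1.02 V, n = 2.
Overall reaction: Pb²⁺(aq) + Mn(s) → Pb(s) + Mn²⁺(aq); Q = [Mn²⁺]^1/[Pb²⁺]^1.
From E = E° − (0.0592/n) log Q: log Q = (E° − E)·n/0.0592 = (+1.02 − (+1.113))·2/0.0592 = -3.1419.
So 1·log[Pb²⁺] = 1·log(0.000296) − log Q = -3.5287 − (-3.1419) = -0.3868; [Pb²⁺] = 10^(-0.3868) ≈ 0.41 M.

0.41 M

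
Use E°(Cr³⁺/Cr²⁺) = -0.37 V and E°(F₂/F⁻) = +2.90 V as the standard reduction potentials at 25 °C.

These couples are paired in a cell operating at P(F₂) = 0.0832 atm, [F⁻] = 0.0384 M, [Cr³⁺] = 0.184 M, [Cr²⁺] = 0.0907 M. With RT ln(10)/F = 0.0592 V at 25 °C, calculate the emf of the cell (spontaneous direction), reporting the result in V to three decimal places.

+3.304 V

F₂/F⁻ is the cathode (higher E°), Cr³⁺/Cr²⁺ the anode: E°cell = +2.90 − (-0.37) = +3.27 V, n = 2.
Overall: F₂(g) + 2 Cr²⁺(aq) → 2 F⁻(aq) + 2 Cr³⁺(aq)
Q = [F⁻]^2·[Cr³⁺]^2 / (P(F₂)·[Cr²⁺]^2); log Q = -1.137.
E = E° − (0.0592/n) log Q = +3.27 − (0.0592/2)(-1.137) = +3.304 V.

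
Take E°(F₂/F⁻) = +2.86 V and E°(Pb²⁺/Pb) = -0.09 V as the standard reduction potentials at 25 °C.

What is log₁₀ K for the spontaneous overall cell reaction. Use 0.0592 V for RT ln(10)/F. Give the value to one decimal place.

99.7

Cathode: F₂/F⁻; anode: Pb²⁺/Pb. E°cell = +2.95 V, n = 2.
log K = nE°cell / 0.0592 = (2)(+2.95) / 0.0592 = 99.7.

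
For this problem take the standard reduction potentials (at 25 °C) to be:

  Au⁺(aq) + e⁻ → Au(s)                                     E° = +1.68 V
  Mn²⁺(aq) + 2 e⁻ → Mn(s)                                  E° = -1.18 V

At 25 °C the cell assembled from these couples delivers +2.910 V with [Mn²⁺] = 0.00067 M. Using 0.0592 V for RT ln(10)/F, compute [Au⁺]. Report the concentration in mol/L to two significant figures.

Au⁺/Au is the cathode, Mn²⁺/Mn the anode: E°cell = +2.86 V, n = 2.
Overall reaction: 2 Au⁺(aq) + Mn(s) → 2 Au(s) + Mn²⁺(aq); Q = [Mn²⁺]^1/[Au⁺]^2.
From E = E° − (0.0592/n) log Q: log Q = (E° − E)·n/0.0592 = (+2.86 − (+2.910))·2/0.0592 = -1.6892.
So 2·log[Au⁺] = 1·log(0.00067) − log Q = -3.1739 − (-1.6892) = -1.4847; log[Au⁺] = -1.4847 / 2 = -0.7423; [Au⁺] = 10^(-0.7423) ≈ 0.18 M.

0.18 M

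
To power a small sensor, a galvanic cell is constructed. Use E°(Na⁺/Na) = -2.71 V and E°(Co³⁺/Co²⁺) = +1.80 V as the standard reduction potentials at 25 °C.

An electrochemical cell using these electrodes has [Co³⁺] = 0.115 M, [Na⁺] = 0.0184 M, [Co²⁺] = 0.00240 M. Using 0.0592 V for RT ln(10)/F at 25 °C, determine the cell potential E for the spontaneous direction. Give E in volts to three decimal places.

+4.712 V

Co³⁺/Co²⁺ is the cathode (higher E°), Na⁺/Na the anode: E°cell = +1.80 − (-2.71) = +4.51 V, n = 1.
Overall: Co³⁺(aq) + Na(s) → Co²⁺(aq) + Na⁺(aq)
Q = [Co²⁺]·[Na⁺] / ([Co³⁺]); log Q = -3.416.
E = E° − (0.0592/n) log Q = +4.51 − (0.0592/1)(-3.416) = +4.712 V.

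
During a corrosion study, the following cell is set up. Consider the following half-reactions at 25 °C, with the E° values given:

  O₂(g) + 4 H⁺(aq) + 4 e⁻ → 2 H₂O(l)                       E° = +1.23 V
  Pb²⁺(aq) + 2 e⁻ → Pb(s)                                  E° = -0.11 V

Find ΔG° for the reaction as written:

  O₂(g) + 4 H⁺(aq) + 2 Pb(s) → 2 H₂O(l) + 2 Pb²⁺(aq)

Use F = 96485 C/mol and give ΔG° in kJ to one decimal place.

As written, O₂/H₂O is reduced (cathode) and Pb²⁺/Pb is oxidised (anode), so E°cell = (+1.23) − (-0.11) = +1.34 V.
Balancing electrons gives n = 4.
ΔG° = −nFE° = −(4)(96485)(+1.34) = -517,160 J = -517.2 kJ.

-517.2 kJ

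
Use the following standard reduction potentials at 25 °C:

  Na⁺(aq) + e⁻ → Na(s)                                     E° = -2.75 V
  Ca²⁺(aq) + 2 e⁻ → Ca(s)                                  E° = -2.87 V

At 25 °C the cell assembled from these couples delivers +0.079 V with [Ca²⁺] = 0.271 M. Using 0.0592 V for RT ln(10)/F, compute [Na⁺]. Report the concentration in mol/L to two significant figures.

0.11 M

Na⁺/Na is the cathode, Ca²⁺/Ca the anode: E°cell = +0.12 V, n = 2.
Overall reaction: 2 Na⁺(aq) + Ca(s) → 2 Na(s) + Ca²⁺(aq); Q = [Ca²⁺]^1/[Na⁺]^2.
From E = E° − (0.0592/n) log Q: log Q = (E° − E)·n/0.0592 = (+0.12 − (+0.079))·2/0.0592 = 1.3851.
So 2·log[Na⁺] = 1·log(0.271) − log Q = -0.5670 − (1.3851) = -1.9521; log[Na⁺] = -1.9521 / 2 = -0.9760; [Na⁺] = 10^(-0.9760) ≈ 0.11 M.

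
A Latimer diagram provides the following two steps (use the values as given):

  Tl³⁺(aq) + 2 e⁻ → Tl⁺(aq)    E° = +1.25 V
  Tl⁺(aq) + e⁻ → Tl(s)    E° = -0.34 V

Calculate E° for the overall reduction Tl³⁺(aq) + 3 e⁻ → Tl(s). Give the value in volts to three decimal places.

+0.720 V

Since ΔG° = −nFE° is additive over sequential reductions, n₃E°₃ = n₁E°₁ + n₂E°₂.
E°₃ = (2×+1.25 + 1×-0.34) / 3 = (+2.160) / 3 = +0.720 V.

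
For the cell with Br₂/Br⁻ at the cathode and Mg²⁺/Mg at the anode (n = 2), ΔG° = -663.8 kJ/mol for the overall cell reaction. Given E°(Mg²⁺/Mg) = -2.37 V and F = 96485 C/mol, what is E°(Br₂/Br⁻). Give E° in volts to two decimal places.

E°cell = −ΔG°/(nF) = −(-663.8×10³)/((2)(96485)) = +3.440 V.
Since Br₂/Br⁻ is the cathode and Mg²⁺/Mg the anode, E°cell = E°(Br₂/Br⁻) − E°(Mg²⁺/Mg).
So E°(Br₂/Br⁻) = E°cell + E°(Mg²⁺/Mg) = +3.440 + (-2.37) = +1.07 V.

+1.07 V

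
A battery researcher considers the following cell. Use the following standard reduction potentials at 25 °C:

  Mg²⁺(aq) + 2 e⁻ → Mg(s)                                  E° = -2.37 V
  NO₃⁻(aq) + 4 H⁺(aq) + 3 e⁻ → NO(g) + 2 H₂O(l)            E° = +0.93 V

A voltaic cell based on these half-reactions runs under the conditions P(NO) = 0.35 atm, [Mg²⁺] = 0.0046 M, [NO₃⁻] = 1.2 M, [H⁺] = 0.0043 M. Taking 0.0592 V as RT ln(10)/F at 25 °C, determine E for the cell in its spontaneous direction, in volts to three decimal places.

+3.193 V

NO₃⁻/NO is the cathode (higher E°), Mg²⁺/Mg the anode: E°cell = +0.93 − (-2.37) = +3.30 V, n = 6.
Overall: 2 NO₃⁻(aq) + 8 H⁺(aq) + 3 Mg(s) → 2 NO(g) + 4 H₂O(l) + 3 Mg²⁺(aq)
Q = P(NO)^2·[Mg²⁺]^3 / ([NO₃⁻]^2·[H⁺]^8); log Q = 10.850.
E = E° − (0.0592/n) log Q = +3.30 − (0.0592/6)(10.850) = +3.193 V.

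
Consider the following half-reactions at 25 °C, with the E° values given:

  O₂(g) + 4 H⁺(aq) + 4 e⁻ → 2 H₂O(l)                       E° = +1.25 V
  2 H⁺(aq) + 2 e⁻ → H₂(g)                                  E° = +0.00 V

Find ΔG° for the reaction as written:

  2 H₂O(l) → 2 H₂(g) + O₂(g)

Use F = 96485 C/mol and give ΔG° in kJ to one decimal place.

+482.4 kJ

As written, H⁺/H₂ is reduced (cathode) and O₂/H₂O is oxidised (anode), so E°cell = (+0.00) − (+1.25) = -1.25 V.
Balancing electrons gives n = 4.
ΔG° = −nFE° = −(4)(96485)(-1.25) = 482,425 J = +482.4 kJ.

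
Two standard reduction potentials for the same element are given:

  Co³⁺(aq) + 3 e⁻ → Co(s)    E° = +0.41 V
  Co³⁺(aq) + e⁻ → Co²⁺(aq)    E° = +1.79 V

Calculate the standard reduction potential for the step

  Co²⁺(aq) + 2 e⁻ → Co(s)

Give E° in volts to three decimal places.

Sequential free energies add, so n₃E°₃ = n₁E°₁ + n₂E°₂.
With n₃ = 3, and the known step contributing 1×(+1.79) V, the unknown satisfies 2·E° = 3×(+0.41) − 1×(+1.79) = -0.560.
E° = -0.560 / 2 = -0.280 V.

-0.280 V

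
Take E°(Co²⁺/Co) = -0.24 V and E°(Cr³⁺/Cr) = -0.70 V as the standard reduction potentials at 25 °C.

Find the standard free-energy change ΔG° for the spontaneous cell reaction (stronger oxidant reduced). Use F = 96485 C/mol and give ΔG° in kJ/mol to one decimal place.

Co²⁺/Co (E° = -0.24 V) is the cathode; Cr³⁺/Cr (E° = -0.70 V) is the anode, so E°cell = +0.46 V.
Balancing electrons gives n = 6 (lcm of 2 and 3).
ΔG° = −nFE° = −(6)(96485)(+0.46) = -266,299 J = -266.3 kJ/mol.

-266.3 kJ/mol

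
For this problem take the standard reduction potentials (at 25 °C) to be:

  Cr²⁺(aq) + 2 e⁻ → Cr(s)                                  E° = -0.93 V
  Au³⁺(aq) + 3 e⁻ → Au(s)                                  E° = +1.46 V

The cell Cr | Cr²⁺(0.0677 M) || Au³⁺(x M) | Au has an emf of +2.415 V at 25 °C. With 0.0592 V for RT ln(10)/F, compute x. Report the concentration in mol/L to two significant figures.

0.33 M

Au³⁺/Au is the cathode, Cr²⁺/Cr the anode: E°cell = +2.39 V, n = 6.
Overall reaction: 2 Au³⁺(aq) + 3 Cr(s) → 2 Au(s) + 3 Cr²⁺(aq); Q = [Cr²⁺]^3/[Au³⁺]^2.
From E = E° − (0.0592/n) log Q: log Q = (E° − E)·n/0.0592 = (+2.39 − (+2.415))·6/0.0592 = -2.5338.
So 2·log[Au³⁺] = 3·log(0.0677) − log Q = -3.5082 − (-2.5338) = -0.9744; log[Au³⁺] = -0.9744 / 2 = -0.4872; [Au³⁺] = 10^(-0.4872) ≈ 0.33 M.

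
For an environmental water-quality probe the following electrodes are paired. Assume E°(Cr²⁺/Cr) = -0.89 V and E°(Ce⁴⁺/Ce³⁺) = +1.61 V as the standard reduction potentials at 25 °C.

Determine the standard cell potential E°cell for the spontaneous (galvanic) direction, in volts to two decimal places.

+2.50 V

The Ce⁴⁺/Ce³⁺ couple has the higher reduction potential, so it is the cathode; Cr²⁺/Cr is oxidised at the anode.
E°cell = E°(cathode) − E°(anode) = (+1.61) − (-0.89) = +2.50 V.
Since E°cell > 0, the reaction is spontaneous under standard conditions.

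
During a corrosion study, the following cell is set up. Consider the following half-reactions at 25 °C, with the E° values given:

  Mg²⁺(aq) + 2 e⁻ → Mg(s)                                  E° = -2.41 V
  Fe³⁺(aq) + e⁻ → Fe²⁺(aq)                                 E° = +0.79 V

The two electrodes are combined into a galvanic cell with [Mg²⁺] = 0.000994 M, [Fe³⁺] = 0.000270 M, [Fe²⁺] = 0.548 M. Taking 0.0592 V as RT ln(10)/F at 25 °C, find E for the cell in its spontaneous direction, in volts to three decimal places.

Fe³⁺/Fe²⁺ is the cathode (higher E°), Mg²⁺/Mg the anode: E°cell = +0.79 − (-2.41) = +3.20 V, n = 2.
Overall: 2 Fe³⁺(aq) + Mg(s) → 2 Fe²⁺(aq) + Mg²⁺(aq)
Q = [Fe²⁺]^2·[Mg²⁺] / ([Fe³⁺]^2); log Q = 3.612.
E = E° − (0.0592/n) log Q = +3.20 − (0.0592/2)(3.612) = +3.093 V.

+3.093 V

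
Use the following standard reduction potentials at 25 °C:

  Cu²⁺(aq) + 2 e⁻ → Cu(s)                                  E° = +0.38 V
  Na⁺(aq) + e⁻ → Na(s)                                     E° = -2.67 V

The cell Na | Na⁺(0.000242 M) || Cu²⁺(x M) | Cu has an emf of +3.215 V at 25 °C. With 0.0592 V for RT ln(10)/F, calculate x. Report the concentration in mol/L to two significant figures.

0.022 M

Cu²⁺/Cu is the cathode, Na⁺/Na the anode: E°cell = +3.05 V, n = 2.
Overall reaction: Cu²⁺(aq) + 2 Na(s) → Cu(s) + 2 Na⁺(aq); Q = [Na⁺]^2/[Cu²⁺]^1.
From E = E° − (0.0592/n) log Q: log Q = (E° − E)·n/0.0592 = (+3.05 − (+3.215))·2/0.0592 = -5.5743.
So 1·log[Cu²⁺] = 2·log(0.000242) − log Q = -7.2324 − (-5.5743) = -1.6581; [Cu²⁺] = 10^(-1.6581) ≈ 0.022 M.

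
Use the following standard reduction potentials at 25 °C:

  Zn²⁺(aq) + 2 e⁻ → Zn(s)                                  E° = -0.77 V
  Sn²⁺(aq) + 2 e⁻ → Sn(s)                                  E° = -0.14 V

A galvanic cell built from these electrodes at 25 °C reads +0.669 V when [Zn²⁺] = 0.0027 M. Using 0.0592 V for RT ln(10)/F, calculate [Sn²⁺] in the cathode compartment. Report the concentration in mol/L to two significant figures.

Sn²⁺/Sn is the cathode, Zn²⁺/Zn the anode: E°cell = +0.63 V, n = 2.
Overall reaction: Sn²⁺(aq) + Zn(s) → Sn(s) + Zn²⁺(aq); Q = [Zn²⁺]^1/[Sn²⁺]^1.
From E = E° − (0.0592/n) log Q: log Q = (E° − E)·n/0.0592 = (+0.63 − (+0.669))·2/0.0592 = -1.3176.
So 1·log[Sn²⁺] = 1·log(0.0027) − log Q = -2.5686 − (-1.3176) = -1.2510; [Sn²⁺] = 10^(-1.2510) ≈ 0.056 M.

0.056 M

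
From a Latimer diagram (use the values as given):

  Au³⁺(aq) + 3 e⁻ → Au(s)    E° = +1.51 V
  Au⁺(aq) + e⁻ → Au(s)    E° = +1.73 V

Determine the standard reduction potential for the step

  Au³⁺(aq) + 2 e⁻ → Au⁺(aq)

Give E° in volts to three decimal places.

Sequential free energies add, so n₃E°₃ = n₁E°₁ + n₂E°₂.
With n₃ = 3, and the known step contributing 1×(+1.73) V, the unknown satisfies 2·E° = 3×(+1.51) − 1×(+1.73) = +2.800.
E° = +2.800 / 2 = +1.400 V.

+1.400 V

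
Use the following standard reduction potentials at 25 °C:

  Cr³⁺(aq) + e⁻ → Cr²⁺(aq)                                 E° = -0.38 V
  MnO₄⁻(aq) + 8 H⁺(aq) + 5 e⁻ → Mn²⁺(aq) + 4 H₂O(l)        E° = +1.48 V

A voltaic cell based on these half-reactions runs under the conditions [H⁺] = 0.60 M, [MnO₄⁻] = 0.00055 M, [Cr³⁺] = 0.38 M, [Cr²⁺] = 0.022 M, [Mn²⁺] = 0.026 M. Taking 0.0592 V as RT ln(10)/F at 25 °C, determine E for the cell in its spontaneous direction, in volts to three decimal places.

MnO₄⁻/Mn²⁺ is the cathode (higher E°), Cr³⁺/Cr²⁺ the anode: E°cell = +1.48 − (-0.38) = +1.86 V, n = 5.
Overall: MnO₄⁻(aq) + 8 H⁺(aq) + 5 Cr²⁺(aq) → Mn²⁺(aq) + 4 H₂O(l) + 5 Cr³⁺(aq)
Q = [Mn²⁺]·[Cr³⁺]^5 / ([MnO₄⁻]·[H⁺]^8·[Cr²⁺]^5); log Q = 9.636.
E = E° − (0.0592/n) log Q = +1.86 − (0.0592/5)(9.636) = +1.746 V.

+1.746 V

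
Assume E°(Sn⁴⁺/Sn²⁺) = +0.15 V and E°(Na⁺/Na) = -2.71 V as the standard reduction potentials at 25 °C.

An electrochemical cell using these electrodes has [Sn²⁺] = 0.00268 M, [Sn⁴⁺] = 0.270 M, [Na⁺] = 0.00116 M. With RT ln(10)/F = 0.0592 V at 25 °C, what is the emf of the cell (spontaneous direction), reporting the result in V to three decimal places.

+3.093 V

Sn⁴⁺/Sn²⁺ is the cathode (higher E°), Na⁺/Na the anode: E°cell = +0.15 − (-2.71) = +2.86 V, n = 2.
Overall: Sn⁴⁺(aq) + 2 Na(s) → Sn²⁺(aq) + 2 Na⁺(aq)
Q = [Sn²⁺]·[Na⁺]^2 / ([Sn⁴⁺]); log Q = -7.874.
E = E° − (0.0592/n) log Q = +2.86 − (0.0592/2)(-7.874) = +3.093 V.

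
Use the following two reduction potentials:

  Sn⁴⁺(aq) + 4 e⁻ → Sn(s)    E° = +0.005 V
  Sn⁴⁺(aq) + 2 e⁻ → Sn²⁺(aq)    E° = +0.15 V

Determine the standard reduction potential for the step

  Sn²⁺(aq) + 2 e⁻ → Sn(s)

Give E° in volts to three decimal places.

Sequential free energies add, so n₃E°₃ = n₁E°₁ + n₂E°₂.
With n₃ = 4, and the known step contributing 2×(+0.15) V, the unknown satisfies 2·E° = 4×(+0.005) − 2×(+0.15) = -0.280.
E° = -0.280 / 2 = -0.140 V.

-0.140 V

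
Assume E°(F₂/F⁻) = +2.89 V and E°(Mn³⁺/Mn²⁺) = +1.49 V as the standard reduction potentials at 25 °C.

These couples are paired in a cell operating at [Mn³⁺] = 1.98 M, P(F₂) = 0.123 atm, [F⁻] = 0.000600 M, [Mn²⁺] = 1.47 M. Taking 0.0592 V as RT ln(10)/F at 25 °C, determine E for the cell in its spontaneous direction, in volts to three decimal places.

+1.556 V

F₂/F⁻ is the cathode (higher E°), Mn³⁺/Mn²⁺ the anode: E°cell = +2.89 − (+1.49) = +1.40 V, n = 2.
Overall: F₂(g) + 2 Mn²⁺(aq) → 2 F⁻(aq) + 2 Mn³⁺(aq)
Q = [F⁻]^2·[Mn³⁺]^2 / (P(F₂)·[Mn²⁺]^2); log Q = -5.275.
E = E° − (0.0592/n) log Q = +1.40 − (0.0592/2)(-5.275) = +1.556 V.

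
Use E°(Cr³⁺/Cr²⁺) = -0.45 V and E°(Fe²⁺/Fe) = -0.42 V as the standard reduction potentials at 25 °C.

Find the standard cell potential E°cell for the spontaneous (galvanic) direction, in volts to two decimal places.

The Fe²⁺/Fe couple has the higher reduction potential, so it is the cathode; Cr³⁺/Cr²⁺ is oxidised at the anode.
E°cell = E°(cathode) − E°(anode) = (-0.42) − (-0.45) = +0.03 V.
Since E°cell > 0, the reaction is spontaneous under standard conditions.

+0.03 V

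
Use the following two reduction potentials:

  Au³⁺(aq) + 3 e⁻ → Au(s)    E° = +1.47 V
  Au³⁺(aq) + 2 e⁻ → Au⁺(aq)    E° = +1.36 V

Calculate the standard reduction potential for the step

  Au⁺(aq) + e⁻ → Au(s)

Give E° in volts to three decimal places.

Sequential free energies add, so n₃E°₃ = n₁E°₁ + n₂E°₂.
With n₃ = 3, and the known step contributing 2×(+1.36) V, the unknown satisfies 1·E° = 3×(+1.47) − 2×(+1.36) = +1.690.
E° = +1.690 / 1 = +1.690 V.

+1.690 V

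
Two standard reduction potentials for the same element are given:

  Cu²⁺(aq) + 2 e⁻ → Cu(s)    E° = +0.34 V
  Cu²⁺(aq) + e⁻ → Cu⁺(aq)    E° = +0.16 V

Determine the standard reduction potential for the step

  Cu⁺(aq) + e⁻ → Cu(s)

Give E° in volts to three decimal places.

Sequential free energies add, so n₃E°₃ = n₁E°₁ + n₂E°₂.
With n₃ = 2, and the known step contributing 1×(+0.16) V, the unknown satisfies 1·E° = 2×(+0.34) − 1×(+0.16) = +0.520.
E° = +0.520 / 1 = +0.520 V.

+0.520 V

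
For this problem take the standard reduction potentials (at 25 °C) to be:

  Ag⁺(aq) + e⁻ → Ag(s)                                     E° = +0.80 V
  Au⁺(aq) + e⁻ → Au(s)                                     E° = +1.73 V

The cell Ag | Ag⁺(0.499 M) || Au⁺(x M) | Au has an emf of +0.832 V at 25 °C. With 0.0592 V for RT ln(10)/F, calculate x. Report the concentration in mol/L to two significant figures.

0.011 M

Au⁺/Au is the cathode, Ag⁺/Ag the anode: E°cell = +0.93 V, n = 1.
Overall reaction: Au⁺(aq) + Ag(s) → Au(s) + Ag⁺(aq); Q = [Ag⁺]^1/[Au⁺]^1.
From E = E° − (0.0592/n) log Q: log Q = (E° − E)·n/0.0592 = (+0.93 − (+0.832))·1/0.0592 = 1.6554.
So 1·log[Au⁺] = 1·log(0.499) − log Q = -0.3019 − (1.6554) = -1.9573; [Au⁺] = 10^(-1.9573) ≈ 0.011 M.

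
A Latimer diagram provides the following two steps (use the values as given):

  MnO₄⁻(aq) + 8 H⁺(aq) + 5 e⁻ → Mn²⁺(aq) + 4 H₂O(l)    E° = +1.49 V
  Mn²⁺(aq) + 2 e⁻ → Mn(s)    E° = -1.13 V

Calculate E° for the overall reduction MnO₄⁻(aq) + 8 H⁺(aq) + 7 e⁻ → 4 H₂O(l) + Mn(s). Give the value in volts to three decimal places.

+0.741 V

Adding the free-energy changes (−nFE°) of the two steps gives −n₃FE°₃ = −n₁FE°₁ − n₂FE°₂.
E°₃ = (5×+1.49 + 2×-1.13) / 7 = (+5.190) / 7 = +0.741 V.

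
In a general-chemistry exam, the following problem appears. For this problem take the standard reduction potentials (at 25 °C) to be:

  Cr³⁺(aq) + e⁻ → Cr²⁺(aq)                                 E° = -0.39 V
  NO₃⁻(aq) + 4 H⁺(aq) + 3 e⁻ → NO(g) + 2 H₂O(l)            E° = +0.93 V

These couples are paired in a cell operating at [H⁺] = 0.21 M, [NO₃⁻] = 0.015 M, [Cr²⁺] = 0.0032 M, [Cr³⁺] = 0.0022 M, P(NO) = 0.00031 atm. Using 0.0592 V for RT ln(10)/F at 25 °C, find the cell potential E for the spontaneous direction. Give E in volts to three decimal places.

+1.309 V

NO₃⁻/NO is the cathode (higher E°), Cr³⁺/Cr²⁺ the anode: E°cell = +0.93 − (-0.39) = +1.32 V, n = 3.
Overall: NO₃⁻(aq) + 4 H⁺(aq) + 3 Cr²⁺(aq) → NO(g) + 2 H₂O(l) + 3 Cr³⁺(aq)
Q = P(NO)·[Cr³⁺]^3 / ([NO₃⁻]·[H⁺]^4·[Cr²⁺]^3); log Q = 0.538.
E = E° − (0.0592/n) log Q = +1.32 − (0.0592/3)(0.538) = +1.309 V.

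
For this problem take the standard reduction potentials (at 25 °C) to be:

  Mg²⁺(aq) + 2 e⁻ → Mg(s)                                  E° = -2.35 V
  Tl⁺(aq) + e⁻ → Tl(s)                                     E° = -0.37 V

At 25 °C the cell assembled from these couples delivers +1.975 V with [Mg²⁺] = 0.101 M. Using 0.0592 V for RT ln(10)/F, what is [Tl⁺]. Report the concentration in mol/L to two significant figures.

Tl⁺/Tl is the cathode, Mg²⁺/Mg the anode: E°cell = +1.98 V, n = 2.
Overall reaction: 2 Tl⁺(aq) + Mg(s) → 2 Tl(s) + Mg²⁺(aq); Q = [Mg²⁺]^1/[Tl⁺]^2.
From E = E° − (0.0592/n) log Q: log Q = (E° − E)·n/0.0592 = (+1.98 − (+1.975))·2/0.0592 = 0.1689.
So 2·log[Tl⁺] = 1·log(0.101) − log Q = -0.9957 − (0.1689) = -1.1646; log[Tl⁺] = -1.1646 / 2 = -0.5823; [Tl⁺] = 10^(-0.5823) ≈ 0.26 M.

0.26 M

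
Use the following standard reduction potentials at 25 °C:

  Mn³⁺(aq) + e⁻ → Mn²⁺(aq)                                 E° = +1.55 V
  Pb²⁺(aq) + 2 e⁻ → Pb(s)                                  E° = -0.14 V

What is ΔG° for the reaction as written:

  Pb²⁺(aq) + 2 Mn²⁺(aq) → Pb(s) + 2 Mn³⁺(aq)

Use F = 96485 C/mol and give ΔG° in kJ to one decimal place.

+326.1 kJ

As written, Pb²⁺/Pb is reduced (cathode) and Mn³⁺/Mn²⁺ is oxidised (anode), so E°cell = (-0.14) − (+1.55) = -1.69 V.
Balancing electrons gives n = 2.
ΔG° = −nFE° = −(2)(96485)(-1.69) = 326,119 J = +326.1 kJ.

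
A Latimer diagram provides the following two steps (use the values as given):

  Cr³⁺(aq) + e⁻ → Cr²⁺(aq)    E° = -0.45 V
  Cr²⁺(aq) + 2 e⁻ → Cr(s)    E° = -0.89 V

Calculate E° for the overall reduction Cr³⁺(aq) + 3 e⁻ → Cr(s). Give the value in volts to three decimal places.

Adding the free-energy changes (−nFE°) of the two steps gives −n₃FE°₃ = −n₁FE°₁ − n₂FE°₂.
E°₃ = (1×-0.45 + 2×-0.89) / 3 = (-2.230) / 3 = -0.743 V.
E° values themselves are not directly additive — weighting by electron count is essential.

-0.743 V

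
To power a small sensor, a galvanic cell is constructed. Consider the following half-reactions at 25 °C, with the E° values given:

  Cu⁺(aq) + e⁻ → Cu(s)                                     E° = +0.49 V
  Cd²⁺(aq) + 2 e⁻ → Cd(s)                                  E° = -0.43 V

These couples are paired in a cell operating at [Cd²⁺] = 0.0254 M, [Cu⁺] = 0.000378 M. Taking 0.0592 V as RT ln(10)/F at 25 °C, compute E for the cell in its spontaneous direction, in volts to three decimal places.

Cu⁺/Cu is the cathode (higher E°), Cd²⁺/Cd the anode: E°cell = +0.49 − (-0.43) = +0.92 V, n = 2.
Overall: 2 Cu⁺(aq) + Cd(s) → 2 Cu(s) + Cd²⁺(aq)
Q = [Cd²⁺] / ([Cu⁺]^2); log Q = 5.250.
E = E° − (0.0592/n) log Q = +0.92 − (0.0592/2)(5.250) = +0.765 V.

+0.765 V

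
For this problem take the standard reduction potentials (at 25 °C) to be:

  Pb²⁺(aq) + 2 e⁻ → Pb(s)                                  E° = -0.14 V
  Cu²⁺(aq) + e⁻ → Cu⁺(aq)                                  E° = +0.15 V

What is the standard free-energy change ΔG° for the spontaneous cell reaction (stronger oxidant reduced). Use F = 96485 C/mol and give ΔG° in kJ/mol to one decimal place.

-56.0 kJ/mol

Cu²⁺/Cu⁺ (E° = +0.15 V) is the cathode; Pb²⁺/Pb (E° = -0.14 V) is the anode, so E°cell = +0.29 V.
Balancing electrons gives n = 2 (lcm of 1 and 2).
ΔG° = −nFE° = −(2)(96485)(+0.29) = -55,961 J = -56.0 kJ/mol.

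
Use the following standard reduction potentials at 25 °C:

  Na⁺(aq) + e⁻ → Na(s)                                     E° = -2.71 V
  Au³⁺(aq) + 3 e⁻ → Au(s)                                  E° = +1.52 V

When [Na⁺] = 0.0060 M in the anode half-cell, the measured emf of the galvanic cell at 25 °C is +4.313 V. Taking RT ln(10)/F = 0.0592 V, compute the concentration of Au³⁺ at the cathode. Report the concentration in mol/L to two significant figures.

0.0035 M

Au³⁺/Au is the cathode, Na⁺/Na the anode: E°cell = +4.23 V, n = 3.
Overall reaction: Au³⁺(aq) + 3 Na(s) → Au(s) + 3 Na⁺(aq); Q = [Na⁺]^3/[Au³⁺]^1.
From E = E° − (0.0592/n) log Q: log Q = (E° − E)·n/0.0592 = (+4.23 − (+4.313))·3/0.0592 = -4.2061.
So 1·log[Au³⁺] = 3·log(0.006) − log Q = -6.6655 − (-4.2061) = -2.4594; [Au³⁺] = 10^(-2.4594) ≈ 0.0035 M.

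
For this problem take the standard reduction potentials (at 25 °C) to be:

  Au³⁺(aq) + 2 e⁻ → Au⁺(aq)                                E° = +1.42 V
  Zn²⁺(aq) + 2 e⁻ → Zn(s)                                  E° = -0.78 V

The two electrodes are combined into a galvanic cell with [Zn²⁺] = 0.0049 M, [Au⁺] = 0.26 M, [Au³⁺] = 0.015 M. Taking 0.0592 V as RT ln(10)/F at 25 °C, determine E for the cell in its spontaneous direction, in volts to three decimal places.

+2.232 V

Au³⁺/Au⁺ is the cathode (higher E°), Zn²⁺/Zn the anode: E°cell = +1.42 − (-0.78) = +2.20 V, n = 2.
Overall: Au³⁺(aq) + Zn(s) → Au⁺(aq) + Zn²⁺(aq)
Q = [Au⁺]·[Zn²⁺] / ([Au³⁺]); log Q = -1.071.
E = E° − (0.0592/n) log Q = +2.20 − (0.0592/2)(-1.071) = +2.232 V.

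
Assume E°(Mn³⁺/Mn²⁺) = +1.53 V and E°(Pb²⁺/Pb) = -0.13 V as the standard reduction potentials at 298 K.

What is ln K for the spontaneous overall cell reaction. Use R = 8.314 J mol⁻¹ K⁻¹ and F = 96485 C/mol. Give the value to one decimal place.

129.3

Cathode: Mn³⁺/Mn²⁺; anode: Pb²⁺/Pb. E°cell = (+1.53) − (-0.13) = +1.66 V, with n = 2.
ΔG° = −nFE° = −RT ln K, so ln K = nFE°/(RT) = (2)(96485)(+1.66) / ((8.314)(298)) = 129.292.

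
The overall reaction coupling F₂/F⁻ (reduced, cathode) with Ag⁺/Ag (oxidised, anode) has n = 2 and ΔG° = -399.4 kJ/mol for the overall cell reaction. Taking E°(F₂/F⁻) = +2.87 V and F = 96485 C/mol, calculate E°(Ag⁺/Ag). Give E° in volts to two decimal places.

+0.80 V

E°cell = −ΔG°/(nF) = −(-399.4×10³)/((2)(96485)) = +2.070 V.
Since F₂/F⁻ is the cathode and Ag⁺/Ag the anode, E°cell = E°(F₂/F⁻) − E°(Ag⁺/Ag).
So E°(Ag⁺/Ag) = E°(F₂/F⁻) − E°cell = (+2.87) − (+2.070) = +0.80 V.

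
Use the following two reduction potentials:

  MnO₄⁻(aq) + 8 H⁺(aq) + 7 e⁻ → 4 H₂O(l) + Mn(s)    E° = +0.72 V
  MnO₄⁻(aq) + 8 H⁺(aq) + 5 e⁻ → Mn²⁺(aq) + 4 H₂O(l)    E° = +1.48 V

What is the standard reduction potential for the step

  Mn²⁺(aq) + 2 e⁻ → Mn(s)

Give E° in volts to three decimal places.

Sequential free energies add, so n₃E°₃ = n₁E°₁ + n₂E°₂.
With n₃ = 7, and the known step contributing 5×(+1.48) V, the unknown satisfies 2·E° = 7×(+0.72) − 5×(+1.48) = -2.360.
E° = -2.360 / 2 = -1.180 V.

-1.180 V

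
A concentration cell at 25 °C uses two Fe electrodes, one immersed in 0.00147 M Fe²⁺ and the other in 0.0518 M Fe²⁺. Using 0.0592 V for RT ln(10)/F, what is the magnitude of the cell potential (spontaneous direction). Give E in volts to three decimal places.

+0.046 V

For a concentration cell E°cell = 0. The 0.0518 M side is the cathode (reduction is favoured where [Fe²⁺] is higher).
With n = 2, E = −(0.0592/2) log([Fe²⁺]ₐₙ/[Fe²⁺]꜀ₐₜ) = −(0.0592/2) log(0.00147/0.0518) = −(0.0592/2)(-1.547) = +0.046 V.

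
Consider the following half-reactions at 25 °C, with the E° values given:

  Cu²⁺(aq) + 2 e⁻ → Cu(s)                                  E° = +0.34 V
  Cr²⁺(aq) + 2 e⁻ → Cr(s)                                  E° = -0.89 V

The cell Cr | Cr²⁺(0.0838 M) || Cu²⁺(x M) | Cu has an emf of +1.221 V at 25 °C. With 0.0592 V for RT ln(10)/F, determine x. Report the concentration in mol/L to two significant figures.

Cu²⁺/Cu is the cathode, Cr²⁺/Cr the anode: E°cell = +1.23 V, n = 2.
Overall reaction: Cu²⁺(aq) + Cr(s) → Cu(s) + Cr²⁺(aq); Q = [Cr²⁺]^1/[Cu²⁺]^1.
From E = E° − (0.0592/n) log Q: log Q = (E° − E)·n/0.0592 = (+1.23 − (+1.221))·2/0.0592 = 0.3041.
So 1·log[Cu²⁺] = 1·log(0.0838) − log Q = -1.0768 − (0.3041) = -1.3809; [Cu²⁺] = 10^(-1.3809) ≈ 0.042 M.

0.042 M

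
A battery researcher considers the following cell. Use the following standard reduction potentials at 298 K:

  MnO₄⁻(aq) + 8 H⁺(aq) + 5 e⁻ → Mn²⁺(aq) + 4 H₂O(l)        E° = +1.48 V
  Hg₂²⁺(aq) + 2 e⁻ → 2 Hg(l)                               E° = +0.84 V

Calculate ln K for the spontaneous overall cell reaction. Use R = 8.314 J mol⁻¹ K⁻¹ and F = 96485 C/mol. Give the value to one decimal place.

Cathode: MnO₄⁻/Mn²⁺; anode: Hg₂²⁺/Hg. E°cell = (+1.48) − (+0.84) = +0.64 V, with n = 10.
ΔG° = −nFE° = −RT ln K, so ln K = nFE°/(RT) = (10)(96485)(+0.64) / ((8.314)(298)) = 249.238.

249.2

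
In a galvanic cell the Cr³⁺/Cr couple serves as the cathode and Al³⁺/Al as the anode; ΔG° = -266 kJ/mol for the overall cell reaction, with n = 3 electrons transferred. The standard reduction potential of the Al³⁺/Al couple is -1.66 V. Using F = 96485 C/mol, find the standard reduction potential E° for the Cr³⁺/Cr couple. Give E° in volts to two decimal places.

-0.74 V

E°cell = −ΔG°/(nF) = −(-266×10³)/((3)(96485)) = +0.919 V.
Since Cr³⁺/Cr is the cathode and Al³⁺/Al the anode, E°cell = E°(Cr³⁺/Cr) − E°(Al³⁺/Al).
So E°(Cr³⁺/Cr) = E°cell + E°(Al³⁺/Al) = +0.919 + (-1.66) = -0.74 V.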